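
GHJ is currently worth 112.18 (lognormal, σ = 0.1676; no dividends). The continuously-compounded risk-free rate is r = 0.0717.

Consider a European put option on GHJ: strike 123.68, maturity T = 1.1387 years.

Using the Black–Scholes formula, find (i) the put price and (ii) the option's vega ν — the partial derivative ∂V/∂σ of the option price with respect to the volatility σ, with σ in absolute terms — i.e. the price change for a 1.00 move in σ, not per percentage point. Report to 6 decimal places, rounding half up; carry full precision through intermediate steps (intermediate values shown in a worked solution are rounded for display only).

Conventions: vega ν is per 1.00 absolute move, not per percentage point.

σ√T = 0.1676·√1.1387 = 0.178846
d₁ = (ln(S/K) + (r+σ²/2)T) / (σ√T) = (ln(112.18/123.68) + (0.0717+0.1676²/2)·1.1387) / 0.178846 = (-0.097593 + 0.097638) / 0.178846 = 0.000251
d₂ = d₁ − σ√T = 0.000251 − 0.178846 = -0.178595
e^{−rT} = 0.921599
N(−d₁) = 0.499900,  N(−d₂) = 0.570872
Put price V = K·e^{−rT}·N(−d₂) − S·N(−d₁) = 65.069949 − 56.078781 = 8.991168
φ(d₁) = (1/√(2π))·e^{−d₁²/2} = 0.398942
ν = S·φ(d₁)·√T = 47.756242

price = 8.991168
ν = 47.756242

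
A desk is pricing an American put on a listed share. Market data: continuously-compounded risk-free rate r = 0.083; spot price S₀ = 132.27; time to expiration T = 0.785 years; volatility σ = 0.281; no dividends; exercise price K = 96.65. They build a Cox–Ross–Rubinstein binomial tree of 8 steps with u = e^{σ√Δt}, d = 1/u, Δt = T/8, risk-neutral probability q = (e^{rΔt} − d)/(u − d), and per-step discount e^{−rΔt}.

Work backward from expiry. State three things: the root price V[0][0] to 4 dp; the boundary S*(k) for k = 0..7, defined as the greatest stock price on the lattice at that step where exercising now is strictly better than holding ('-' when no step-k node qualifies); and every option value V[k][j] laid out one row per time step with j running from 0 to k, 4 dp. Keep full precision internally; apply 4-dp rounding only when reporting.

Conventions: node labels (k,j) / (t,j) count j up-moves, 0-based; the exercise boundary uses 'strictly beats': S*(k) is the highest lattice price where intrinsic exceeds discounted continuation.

price = 0.8278
boundary = - - - - - - 77.9999 85.1769
tree:
0.8278
1.4775 0.2515
2.5930 0.4889 0.0401
4.4570 0.9428 0.0849 0.0000
7.4632 1.8001 0.1801 0.0000 0.0000
12.0773 3.3949 0.3817 0.0000 0.0000 0.0000
18.6501 6.3045 0.8091 0.0000 0.0000 0.0000 0.0000
25.2224 11.4731 1.7151 0.0000 0.0000 0.0000 0.0000 0.0000
31.2409 18.6501 3.6357 0.0000 0.0000 0.0000 0.0000 0.0000 0.0000

Δt=0.09813  u=1.09201  d=0.91574  q=0.52440  discount=0.99189
step 8 (expiry): payoffs max(K−S,0) = 31.2409 18.6501 3.6357 0.0000 0.0000 0.0000 0.0000 0.0000 0.0000
step 7: (k=7,j=0): S=71.4276, K−S=25.2224, hold=24.4384 ⇒ V=25.2224 exercise | (k=7,j=1): S=85.1769, K−S=11.4731, hold=10.6891 ⇒ V=11.4731 exercise | (k=7,j=2): S=101.5729, K−S=0.0000, hold=1.7151 ⇒ V=1.7151 continue | (k=7,j=3): S=121.1249, K−S=0.0000, hold=0.0000 ⇒ V=0.0000 continue | (k=7,j=4): S=144.4406, K−S=0.0000, hold=0.0000 ⇒ V=0.0000 continue | (k=7,j=5): S=172.2444, K−S=0.0000, hold=0.0000 ⇒ V=0.0000 continue | (k=7,j=6): S=205.4002, K−S=0.0000, hold=0.0000 ⇒ V=0.0000 continue | (k=7,j=7): S=244.9383, K−S=0.0000, hold=0.0000 ⇒ V=0.0000 continue  boundary S*=85.1769
step 6: (k=6,j=0): S=77.9999, K−S=18.6501, hold=17.8662 ⇒ V=18.6501 exercise | (k=6,j=1): S=93.0143, K−S=3.6357, hold=6.3045 ⇒ V=6.3045 continue | (k=6,j=2): S=110.9189, K−S=0.0000, hold=0.8091 ⇒ V=0.8091 continue | (k=6,j=3): S=132.2700, K−S=0.0000, hold=0.0000 ⇒ V=0.0000 continue | (k=6,j=4): S=157.7310, K−S=0.0000, hold=0.0000 ⇒ V=0.0000 continue | (k=6,j=5): S=188.0931, K−S=0.0000, hold=0.0000 ⇒ V=0.0000 continue | (k=6,j=6): S=224.2997, K−S=0.0000, hold=0.0000 ⇒ V=0.0000 continue  boundary S*=77.9999
step 5: (k=5,j=0): S=85.1769, K−S=11.4731, hold=12.0773 ⇒ V=12.0773 continue | (k=5,j=1): S=101.5729, K−S=0.0000, hold=3.3949 ⇒ V=3.3949 continue | (k=5,j=2): S=121.1249, K−S=0.0000, hold=0.3817 ⇒ V=0.3817 continue | (k=5,j=3): S=144.4406, K−S=0.0000, hold=0.0000 ⇒ V=0.0000 continue | (k=5,j=4): S=172.2444, K−S=0.0000, hold=0.0000 ⇒ V=0.0000 continue | (k=5,j=5): S=205.4002, K−S=0.0000, hold=0.0000 ⇒ V=0.0000 continue  boundary S*=-
step 4: (k=4,j=0): S=93.0143, K−S=3.6357, hold=7.4632 ⇒ V=7.4632 continue | (k=4,j=1): S=110.9189, K−S=0.0000, hold=1.8001 ⇒ V=1.8001 continue | (k=4,j=2): S=132.2700, K−S=0.0000, hold=0.1801 ⇒ V=0.1801 continue | (k=4,j=3): S=157.7310, K−S=0.0000, hold=0.0000 ⇒ V=0.0000 continue | (k=4,j=4): S=188.0931, K−S=0.0000, hold=0.0000 ⇒ V=0.0000 continue  boundary S*=-
step 3: (k=3,j=0): S=101.5729, K−S=0.0000, hold=4.4570 ⇒ V=4.4570 continue | (k=3,j=1): S=121.1249, K−S=0.0000, hold=0.9428 ⇒ V=0.9428 continue | (k=3,j=2): S=144.4406, K−S=0.0000, hold=0.0849 ⇒ V=0.0849 continue | (k=3,j=3): S=172.2444, K−S=0.0000, hold=0.0000 ⇒ V=0.0000 continue  boundary S*=-
step 2: (k=2,j=0): S=110.9189, K−S=0.0000, hold=2.5930 ⇒ V=2.5930 continue | (k=2,j=1): S=132.2700, K−S=0.0000, hold=0.4889 ⇒ V=0.4889 continue | (k=2,j=2): S=157.7310, K−S=0.0000, hold=0.0401 ⇒ V=0.0401 continue  boundary S*=-
step 1: (k=1,j=0): S=121.1249, K−S=0.0000, hold=1.4775 ⇒ V=1.4775 continue | (k=1,j=1): S=144.4406, K−S=0.0000, hold=0.2515 ⇒ V=0.2515 continue  boundary S*=-
step 0: (k=0,j=0): S=132.2700, K−S=0.0000, hold=0.8278 ⇒ V=0.8278 continue  boundary S*=-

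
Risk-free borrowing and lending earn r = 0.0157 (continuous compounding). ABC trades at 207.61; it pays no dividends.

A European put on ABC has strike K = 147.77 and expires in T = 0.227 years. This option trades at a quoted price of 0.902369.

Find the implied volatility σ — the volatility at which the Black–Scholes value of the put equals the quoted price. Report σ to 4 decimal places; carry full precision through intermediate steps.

At σ = 0.4543 the Black–Scholes value reproduces the quote:
σ√T = 0.4543·√0.227 = 0.216449
d₁ = (ln(S/K) + (r+σ²/2)T) / (σ√T) = (ln(207.61/147.77) + (0.0157+0.4543²/2)·0.227) / 0.216449 = (0.340004 + 0.026989) / 0.216449 = 1.695518
d₂ = d₁ − σ√T = 1.695518 − 0.216449 = 1.479069
e^{−rT} = 0.996442
N(−d₁) = 0.044989,  N(−d₂) = 0.069561
V = K·e^{−rT}·N(−d₂) − S·N(−d₁) = 10.242447 − 9.340078 = 0.902369 (the quoted price), and the Black–Scholes price is strictly increasing in σ, so σ is unique

sigma = 0.4543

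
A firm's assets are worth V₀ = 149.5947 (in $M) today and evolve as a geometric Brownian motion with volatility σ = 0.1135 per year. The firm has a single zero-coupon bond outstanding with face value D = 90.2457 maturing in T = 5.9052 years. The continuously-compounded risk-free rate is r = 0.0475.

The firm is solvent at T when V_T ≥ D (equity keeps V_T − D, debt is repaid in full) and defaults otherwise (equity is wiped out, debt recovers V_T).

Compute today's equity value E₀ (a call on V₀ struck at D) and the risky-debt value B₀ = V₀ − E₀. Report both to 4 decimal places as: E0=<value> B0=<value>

E0=81.4402 B0=68.1545

With assets at 149.5947 and a single debt payment of 90.2457 at 5.9052 years:
d₁ = [ln(V₀/D) + (r + σ²/2)T] / (σ√T)
   = [ln(149.5947/90.2457) + (0.0475 + 0.5·0.1135²)·5.9052] / (0.1135·√5.9052)
   = [0.505394 + 0.318533] / 0.275812 = 2.987277
d₂ = d₁ − σ√T = 2.987277 − 0.275812 = 2.711465
N(d₁) = 0.998593,  N(d₂) = 0.996651,  e^(−rT) = 0.755408
E₀ = V₀·N(d₁) − D·e^(−rT)·N(d₂)
   = 149.5947·0.998593 − 90.2457·0.755408·0.996651 = 81.440153
B₀ = V₀ − E₀ = 149.5947 − 81.440153 = 68.154547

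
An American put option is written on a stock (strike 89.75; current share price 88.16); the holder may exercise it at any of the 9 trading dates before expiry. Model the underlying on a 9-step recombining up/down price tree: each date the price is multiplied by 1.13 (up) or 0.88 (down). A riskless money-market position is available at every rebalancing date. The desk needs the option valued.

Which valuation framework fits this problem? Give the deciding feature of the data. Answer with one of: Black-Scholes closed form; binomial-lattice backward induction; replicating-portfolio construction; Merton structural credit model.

Key observation: an American put (K = 89.75, S₀ = 88.16) on a 9-date tree has no closed form — the optimal stopping decision is embedded and must be resolved recursively from expiry.

framework: binomial-lattice backward induction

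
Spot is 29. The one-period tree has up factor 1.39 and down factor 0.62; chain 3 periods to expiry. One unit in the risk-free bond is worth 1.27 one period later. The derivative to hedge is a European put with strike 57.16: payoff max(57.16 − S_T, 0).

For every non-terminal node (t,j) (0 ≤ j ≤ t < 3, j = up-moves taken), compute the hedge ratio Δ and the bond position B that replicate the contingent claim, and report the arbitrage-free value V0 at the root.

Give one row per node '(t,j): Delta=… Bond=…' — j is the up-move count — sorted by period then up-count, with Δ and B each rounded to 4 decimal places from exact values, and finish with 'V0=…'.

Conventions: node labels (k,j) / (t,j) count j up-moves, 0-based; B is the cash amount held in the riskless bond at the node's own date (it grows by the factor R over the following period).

The replicating-portfolio and risk-neutral prices coincide; use p* = (1.27−0.62)/(1.39−0.62) = 0.8442 for the latter.
Expiry values: V(3,0)=50.2485, V(3,1)=41.6648, V(3,2)=22.4208, V(3,3)=0.0000
(2,0): S=11.1476. Δ = (V_up−V_dn)/(S_up−S_dn) = (41.6648−50.2485)/(15.4952−6.9115) = -1.0000. V = [p*·41.6648 + (1−p*)·50.2485]/1.27 = 33.8603. B = V − Δ·S = 45.0079.
(2,1): S=24.9922. Δ = (V_up−V_dn)/(S_up−S_dn) = (22.4208−41.6648)/(34.7392−15.4952) = -1.0000. V = [p*·22.4208 + (1−p*)·41.6648]/1.27 = 20.0157. B = V − Δ·S = 45.0079.
(2,2): S=56.0309. Δ = (V_up−V_dn)/(S_up−S_dn) = (0.0000−22.4208)/(77.8830−34.7392) = -0.5197. V = [p*·0.0000 + (1−p*)·22.4208]/1.27 = 2.7513. B = V − Δ·S = 31.8693.
(1,0): S=17.9800. Δ = (V_up−V_dn)/(S_up−S_dn) = (20.0157−33.8603)/(24.9922−11.1476) = -1.0000. V = [p*·20.0157 + (1−p*)·33.8603]/1.27 = 17.4593. B = V − Δ·S = 35.4393.
(1,1): S=40.3100. Δ = (V_up−V_dn)/(S_up−S_dn) = (2.7513−20.0157)/(56.0309−24.9922) = -0.5562. V = [p*·2.7513 + (1−p*)·20.0157]/1.27 = 4.2849. B = V − Δ·S = 26.7062.
(0,0): S=29.0000. Δ = (V_up−V_dn)/(S_up−S_dn) = (4.2849−17.4593)/(40.3100−17.9800) = -0.5900. V = [p*·4.2849 + (1−p*)·17.4593]/1.27 = 4.9906. B = V − Δ·S = 22.1001.
As a check, the time-0 holding Δ(0,0)·S0 + B(0,0) comes to 4.9906 — exactly V0.

(0,0): Delta=-0.5900 Bond=22.1001
(1,0): Delta=-1.0000 Bond=35.4393
(1,1): Delta=-0.5562 Bond=26.7062
(2,0): Delta=-1.0000 Bond=45.0079
(2,1): Delta=-1.0000 Bond=45.0079
(2,2): Delta=-0.5197 Bond=31.8693
V0=4.9906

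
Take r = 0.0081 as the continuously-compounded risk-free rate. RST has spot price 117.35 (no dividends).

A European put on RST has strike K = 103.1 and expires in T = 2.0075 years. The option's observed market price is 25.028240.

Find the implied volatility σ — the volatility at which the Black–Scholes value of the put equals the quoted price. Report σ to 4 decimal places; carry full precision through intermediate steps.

At σ = 0.5370 the Black–Scholes value reproduces the quote:
σ√T = 0.537·√2.0075 = 0.760855
d₁ = (ln(S/K) + (r+σ²/2)T) / (σ√T) = (ln(117.35/103.1) + (0.0081+0.537²/2)·2.0075) / 0.760855 = (0.129462 + 0.305711) / 0.760855 = 0.571952
d₂ = d₁ − σ√T = 0.571952 − 0.760855 = -0.188903
e^{−rT} = 0.983871
N(−d₁) = 0.283677,  N(−d₂) = 0.574916
V = K·e^{−rT}·N(−d₂) − S·N(−d₁) = 58.317767 − 33.289527 = 25.028240 (matching the quote); vega is positive throughout, so no other σ reproduces this price

sigma = 0.5370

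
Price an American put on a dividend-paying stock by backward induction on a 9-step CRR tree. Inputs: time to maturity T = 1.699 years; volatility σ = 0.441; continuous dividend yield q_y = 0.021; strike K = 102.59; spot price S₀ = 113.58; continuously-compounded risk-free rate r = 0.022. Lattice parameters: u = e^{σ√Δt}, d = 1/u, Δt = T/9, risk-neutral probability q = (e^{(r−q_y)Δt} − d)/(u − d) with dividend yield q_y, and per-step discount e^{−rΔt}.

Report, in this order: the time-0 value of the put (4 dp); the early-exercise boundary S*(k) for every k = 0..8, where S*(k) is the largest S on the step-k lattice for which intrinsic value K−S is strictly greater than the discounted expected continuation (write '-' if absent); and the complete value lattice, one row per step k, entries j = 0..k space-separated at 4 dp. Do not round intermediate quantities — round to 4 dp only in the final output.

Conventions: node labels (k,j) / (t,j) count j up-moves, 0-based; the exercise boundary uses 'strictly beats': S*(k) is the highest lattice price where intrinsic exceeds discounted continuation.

params: Δt=0.18878 u=1.21120 d=0.82563 q=0.45273 e^(-rΔt)=0.99586
t_9 payoffs: 82.3424 72.8869 59.0157 38.6668 8.8149 0.0000 0.0000 0.0000 0.0000 0.0000
t_8: node(8,0) S=24.5238 payoff=78.0662 vs cont=77.7381 → 78.0662 [stop]  node(8,1) S=35.9762 payoff=66.6138 vs cont=66.3309 → 66.6138 [stop]  node(8,2) S=52.7770 payoff=49.8130 vs cont=49.5967 → 49.8130 [stop]  node(8,3) S=77.4236 payoff=25.1664 vs cont=25.0476 → 25.1664 [stop]  node(8,4) S=113.5800 payoff=0.0000 vs cont=4.8041 → 4.8041 [wait]  node(8,5) S=166.6213 payoff=0.0000 vs cont=0.0000 → 0.0000 [wait]  node(8,6) S=244.4327 payoff=0.0000 vs cont=0.0000 → 0.0000 [wait]  node(8,7) S=358.5817 payoff=0.0000 vs cont=0.0000 → 0.0000 [wait]  node(8,8) S=526.0377 payoff=0.0000 vs cont=0.0000 → 0.0000 [wait]  ⇒ S*(8)=77.4236
t_7: node(7,0) S=29.7031 payoff=72.8869 vs cont=72.5793 → 72.8869 [stop]  node(7,1) S=43.5743 payoff=59.0157 vs cont=58.7630 → 59.0157 [stop]  node(7,2) S=63.9232 payoff=38.6668 vs cont=38.4945 → 38.6668 [stop]  node(7,3) S=93.7751 payoff=8.8149 vs cont=15.8816 → 15.8816 [wait]  node(7,4) S=137.5676 payoff=0.0000 vs cont=2.6182 → 2.6182 [wait]  node(7,5) S=201.8111 payoff=0.0000 vs cont=0.0000 → 0.0000 [wait]  node(7,6) S=296.0559 payoff=0.0000 vs cont=0.0000 → 0.0000 [wait]  node(7,7) S=434.3126 payoff=0.0000 vs cont=0.0000 → 0.0000 [wait]  ⇒ S*(7)=63.9232
t_6: node(6,0) S=35.9762 payoff=66.6138 vs cont=66.3309 → 66.6138 [stop]  node(6,1) S=52.7770 payoff=49.8130 vs cont=49.5967 → 49.8130 [stop]  node(6,2) S=77.4236 payoff=25.1664 vs cont=28.2337 → 28.2337 [wait]  node(6,3) S=113.5800 payoff=0.0000 vs cont=9.8359 → 9.8359 [wait]  node(6,4) S=166.6213 payoff=0.0000 vs cont=1.4269 → 1.4269 [wait]  node(6,5) S=244.4327 payoff=0.0000 vs cont=0.0000 → 0.0000 [wait]  node(6,6) S=358.5817 payoff=0.0000 vs cont=0.0000 → 0.0000 [wait]  ⇒ S*(6)=52.7770
t_5: node(5,0) S=43.5743 payoff=59.0157 vs cont=58.7630 → 59.0157 [stop]  node(5,1) S=63.9232 payoff=38.6668 vs cont=39.8774 → 39.8774 [wait]  node(5,2) S=93.7751 payoff=8.8149 vs cont=19.8219 → 19.8219 [wait]  node(5,3) S=137.5676 payoff=0.0000 vs cont=6.0039 → 6.0039 [wait]  node(5,4) S=201.8111 payoff=0.0000 vs cont=0.7777 → 0.7777 [wait]  node(5,5) S=296.0559 payoff=0.0000 vs cont=0.0000 → 0.0000 [wait]  ⇒ S*(5)=43.5743
t_4: node(4,0) S=52.7770 payoff=49.8130 vs cont=50.1425 → 50.1425 [wait]  node(4,1) S=77.4236 payoff=25.1664 vs cont=30.6699 → 30.6699 [wait]  node(4,2) S=113.5800 payoff=0.0000 vs cont=13.5098 → 13.5098 [wait]  node(4,3) S=166.6213 payoff=0.0000 vs cont=3.6227 → 3.6227 [wait]  node(4,4) S=244.4327 payoff=0.0000 vs cont=0.4238 → 0.4238 [wait]  ⇒ S*(4)=-
t_3: node(3,0) S=63.9232 payoff=38.6668 vs cont=41.1553 → 41.1553 [wait]  node(3,1) S=93.7751 payoff=8.8149 vs cont=22.8061 → 22.8061 [wait]  node(3,2) S=137.5676 payoff=0.0000 vs cont=8.9962 → 8.9962 [wait]  node(3,3) S=201.8111 payoff=0.0000 vs cont=2.1655 → 2.1655 [wait]  ⇒ S*(3)=-
t_2: node(2,0) S=77.4236 payoff=25.1664 vs cont=32.7119 → 32.7119 [wait]  node(2,1) S=113.5800 payoff=0.0000 vs cont=16.4852 → 16.4852 [wait]  node(2,2) S=166.6213 payoff=0.0000 vs cont=5.8792 → 5.8792 [wait]  ⇒ S*(2)=-
t_1: node(1,0) S=93.7751 payoff=8.8149 vs cont=25.2604 → 25.2604 [wait]  node(1,1) S=137.5676 payoff=0.0000 vs cont=11.6351 → 11.6351 [wait]  ⇒ S*(1)=-
t_0: node(0,0) S=113.5800 payoff=0.0000 vs cont=19.0126 → 19.0126 [wait]  ⇒ S*(0)=-

price = 19.0126
boundary = - - - - - 43.5743 52.7770 63.9232 77.4236
tree:
19.0126
25.2604 11.6351
32.7119 16.4852 5.8792
41.1553 22.8061 8.9962 2.1655
50.1425 30.6699 13.5098 3.6227 0.4238
59.0157 39.8774 19.8219 6.0039 0.7777 0.0000
66.6138 49.8130 28.2337 9.8359 1.4269 0.0000 0.0000
72.8869 59.0157 38.6668 15.8816 2.6182 0.0000 0.0000 0.0000
78.0662 66.6138 49.8130 25.1664 4.8041 0.0000 0.0000 0.0000 0.0000
82.3424 72.8869 59.0157 38.6668 8.8149 0.0000 0.0000 0.0000 0.0000 0.0000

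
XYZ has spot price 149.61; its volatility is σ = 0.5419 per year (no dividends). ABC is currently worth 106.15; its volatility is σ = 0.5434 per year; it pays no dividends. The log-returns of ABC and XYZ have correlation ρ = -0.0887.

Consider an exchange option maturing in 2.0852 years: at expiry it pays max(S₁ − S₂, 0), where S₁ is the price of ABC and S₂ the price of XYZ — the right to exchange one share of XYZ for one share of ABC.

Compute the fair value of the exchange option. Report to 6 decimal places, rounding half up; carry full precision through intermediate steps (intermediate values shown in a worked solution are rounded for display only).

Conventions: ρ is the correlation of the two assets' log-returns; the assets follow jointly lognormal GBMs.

exchange price = 36.287719

σ_eff = √(σ₁² + σ₂² − 2ρσ₁σ₂) = √(0.5434² + 0.5419² − 2·-0.0887·0.5434·0.5419) = 0.800736
d₁ = (ln(S₁/S₂) + (q₂ − q₁ + σ_eff²/2)T) / (σ_eff√T) = (ln(106.15/149.61) + (0.0 − 0.0 + 0.320589)·2.0852) / 1.156280 = 0.281345
d₂ = d₁ − σ_eff√T = 0.281345 − 1.156280 = -0.874936
N(d₁) = 0.610777,  N(d₂) = 0.190804
V = S₁·e^{−q₁T}·N(d₁) − S₂·e^{−q₂T}·N(d₂) = 64.833977 − 28.546258 = 36.287719
Key observation: pricing in XYZ-units makes this a unit-strike call on the ratio S₁/S₂ — the risk-free rate cancels and cannot affect the value.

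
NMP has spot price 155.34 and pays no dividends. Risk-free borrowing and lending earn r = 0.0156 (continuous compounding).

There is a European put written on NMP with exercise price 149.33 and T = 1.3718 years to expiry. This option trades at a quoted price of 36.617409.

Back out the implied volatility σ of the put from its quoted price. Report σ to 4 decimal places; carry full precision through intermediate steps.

sigma = 0.5946

At σ = 0.5946 the Black–Scholes value reproduces the quote:
σ√T = 0.5946·√1.3718 = 0.696419
d₁ = (ln(S/K) + (r+σ²/2)T) / (σ√T) = (ln(155.34/149.33) + (0.0156+0.5946²/2)·1.3718) / 0.696419 = (0.039458 + 0.263899) / 0.696419 = 0.435596
d₂ = d₁ − σ√T = 0.435596 − 0.696419 = -0.260823
e^{−rT} = 0.978827
N(−d₁) = 0.331565,  N(−d₂) = 0.602885
V = K·e^{−rT}·N(−d₂) − S·N(−d₁) = 88.122709 − 51.505299 = 36.617409 (equal to the quote); since ∂V/∂σ > 0 for all σ, the implied volatility is unique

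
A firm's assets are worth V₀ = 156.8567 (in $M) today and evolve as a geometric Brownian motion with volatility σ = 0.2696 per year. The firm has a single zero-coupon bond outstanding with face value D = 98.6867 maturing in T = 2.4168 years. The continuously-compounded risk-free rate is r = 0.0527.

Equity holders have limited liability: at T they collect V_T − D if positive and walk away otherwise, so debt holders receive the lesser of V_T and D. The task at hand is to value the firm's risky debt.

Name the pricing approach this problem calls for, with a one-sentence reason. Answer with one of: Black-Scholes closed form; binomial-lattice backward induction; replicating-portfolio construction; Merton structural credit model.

framework: Merton structural credit model

Key observation: with the firm-asset dynamics (V₀ = 156.8567) and a single zero-coupon liability of face 98.6867 given, debt value, spread, and default probability all derive from the option view of the balance sheet.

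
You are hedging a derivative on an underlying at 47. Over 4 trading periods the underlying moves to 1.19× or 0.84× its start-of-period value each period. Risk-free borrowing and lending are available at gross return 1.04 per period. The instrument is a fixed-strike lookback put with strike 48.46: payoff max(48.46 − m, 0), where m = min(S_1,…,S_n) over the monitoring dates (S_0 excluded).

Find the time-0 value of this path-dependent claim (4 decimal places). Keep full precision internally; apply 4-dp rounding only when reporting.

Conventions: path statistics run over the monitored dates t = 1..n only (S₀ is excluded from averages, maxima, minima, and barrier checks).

Under the martingale measure an up-move has probability p* = 0.5714; value the claim as the probability-weighted average of per-path payoffs, discounted 4 periods at R = 1.04.
Enumerate all 2^4 = 16 price paths (U = up ×1.19, D = down ×0.84); each path with k up-moves has probability p*^k·(1−p*)^(4−k).
DDDD: m=23.4000, payoff=25.0600, prob=0.033736
UDDD: m=33.1499, payoff=15.3101, prob=0.044981
DUDD: m=33.1499, payoff=15.3101, prob=0.044981
UUDD: m=46.9624, payoff=1.4976, prob=0.059975
DDUD: m=33.1499, payoff=15.3101, prob=0.044981
UDUD: m=46.9624, payoff=1.4976, prob=0.059975
DUUD: m=39.4800, payoff=8.9800, prob=0.059975
UUUD: m=55.9300, payoff=0.0000, prob=0.079967
DDDU: m=27.8571, payoff=20.6029, prob=0.044981
UDDU: m=39.4642, payoff=8.9958, prob=0.059975
DUDU: m=39.4642, payoff=8.9958, prob=0.059975
UUDU: m=55.9076, payoff=0.0000, prob=0.079967
DDUU: m=33.1632, payoff=15.2968, prob=0.059975
UDUU: m=46.9812, payoff=1.4788, prob=0.079967
DUUU: m=39.4800, payoff=8.9800, prob=0.079967
UUUU: m=55.9300, payoff=0.0000, prob=0.106622
Price = Σ prob·payoff / R^4 = 7.389206 / 1.169859 = 6.3163

price = 6.3163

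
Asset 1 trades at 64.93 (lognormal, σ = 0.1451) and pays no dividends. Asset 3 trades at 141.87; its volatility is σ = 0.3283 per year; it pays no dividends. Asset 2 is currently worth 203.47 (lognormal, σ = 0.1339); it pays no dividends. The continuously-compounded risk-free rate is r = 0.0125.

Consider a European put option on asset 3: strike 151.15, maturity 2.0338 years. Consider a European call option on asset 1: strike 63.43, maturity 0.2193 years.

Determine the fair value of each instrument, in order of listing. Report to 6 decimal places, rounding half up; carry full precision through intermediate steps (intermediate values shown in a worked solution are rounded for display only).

price(asset 3 put K=151.15) = 29.595536
price(asset 1 call K=63.43) = 2.700591

[asset 3 put K=151.15]
σ√T = 0.3283·√2.0338 = 0.468193
d₁ = (ln(S/K) + (r+σ²/2)T) / (σ√T) = (ln(141.87/151.15) + (0.0125+0.3283²/2)·2.0338) / 0.468193 = (-0.063362 + 0.135025) / 0.468193 = 0.153064
d₂ = d₁ − σ√T = 0.153064 − 0.468193 = -0.315130
e^{−rT} = 0.974898
N(−d₁) = 0.439174,  N(−d₂) = 0.623668
price = K·e^{−rT}·N(−d₂) − S·N(−d₁) = 91.901161 − 62.305625 = 29.595536
[asset 1 call K=63.43]
σ√T = 0.1451·√0.2193 = 0.067950
d₁ = (ln(S/K) + (r+σ²/2)T) / (σ√T) = (ln(64.93/63.43) + (0.0125+0.1451²/2)·0.2193) / 0.067950 = (0.023373 + 0.005050) / 0.067950 = 0.418290
d₂ = d₁ − σ√T = 0.418290 − 0.067950 = 0.350341
e^{−rT} = 0.997263
N(d₁) = 0.662133,  N(d₂) = 0.636959
price = S·N(d₁) − K·e^{−rT}·N(d₂) = 42.992269 − 40.291679 = 2.700591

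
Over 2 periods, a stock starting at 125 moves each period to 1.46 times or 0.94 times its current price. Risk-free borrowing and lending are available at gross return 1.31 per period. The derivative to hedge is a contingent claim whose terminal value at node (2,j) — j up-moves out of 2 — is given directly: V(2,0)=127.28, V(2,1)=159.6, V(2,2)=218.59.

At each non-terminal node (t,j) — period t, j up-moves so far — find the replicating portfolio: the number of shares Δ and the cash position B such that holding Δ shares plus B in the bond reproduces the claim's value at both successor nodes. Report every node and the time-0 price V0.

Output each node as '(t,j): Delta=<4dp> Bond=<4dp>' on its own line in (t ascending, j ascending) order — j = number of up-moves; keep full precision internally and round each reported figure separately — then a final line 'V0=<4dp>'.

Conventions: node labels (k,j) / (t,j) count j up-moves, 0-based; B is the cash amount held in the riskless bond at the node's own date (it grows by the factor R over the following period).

Risk-neutral probability p* = (R−d)/(u−d) = (1.31−0.94)/(1.46−0.94) = 0.7115.
At maturity the claim pays: V(2,0)=127.2800, V(2,1)=159.6000, V(2,2)=218.5900
  t=1,j=0: stock 117.5000 → up 171.5500 (V=159.6000), down 110.4500 (V=127.2800). Price 114.7152; hedge Δ=0.5290, bond B=52.5614.
  t=1,j=1: stock 182.5000 → up 266.4500 (V=218.5900), down 171.5500 (V=159.6000). Price 153.8730; hedge Δ=0.6216, bond B=40.4307.
  t=0,j=0: stock 125.0000 → up 182.5000 (V=153.8730), down 117.5000 (V=114.7152). Price 108.8378; hedge Δ=0.6024, bond B=33.5343.
Sanity check at the root: Δ(0,0)·S0 + B(0,0) reproduces V0 = 108.8378.

(0,0): Delta=0.6024 Bond=33.5343
(1,0): Delta=0.5290 Bond=52.5614
(1,1): Delta=0.6216 Bond=40.4307
V0=108.8378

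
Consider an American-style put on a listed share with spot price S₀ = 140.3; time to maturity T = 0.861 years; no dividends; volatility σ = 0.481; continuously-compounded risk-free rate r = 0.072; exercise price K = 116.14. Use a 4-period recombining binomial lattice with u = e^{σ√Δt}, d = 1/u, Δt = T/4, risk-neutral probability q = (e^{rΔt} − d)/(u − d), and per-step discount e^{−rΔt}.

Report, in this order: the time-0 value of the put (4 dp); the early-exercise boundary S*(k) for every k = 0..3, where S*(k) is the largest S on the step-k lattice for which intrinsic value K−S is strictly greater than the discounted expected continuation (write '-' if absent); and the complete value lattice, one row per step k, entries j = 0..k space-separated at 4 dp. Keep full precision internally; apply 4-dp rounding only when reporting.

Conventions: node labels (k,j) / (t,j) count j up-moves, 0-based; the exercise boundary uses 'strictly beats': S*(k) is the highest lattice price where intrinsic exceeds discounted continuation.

price = 11.0071
boundary = - - - 71.8300
tree:
11.0071
18.1933 3.5543
29.0997 6.9305 0.0000
44.3100 13.5139 0.0000 0.0000
58.6769 26.3510 0.0000 0.0000 0.0000

Δt=0.21525  u=1.25002  d=0.79999  q=0.47915  discount=0.98462
step 4 (expiry): payoffs max(K−S,0) = 58.6769 26.3510 0.0000 0.0000 0.0000
step 3: (k=3,j=0): S=71.8300, K−S=44.3100, hold=42.5239 ⇒ V=44.3100 exercise | (k=3,j=1): S=112.2381, K−S=3.9019, hold=13.5139 ⇒ V=13.5139 continue | (k=3,j=2): S=175.3779, K−S=0.0000, hold=0.0000 ⇒ V=0.0000 continue | (k=3,j=3): S=274.0371, K−S=0.0000, hold=0.0000 ⇒ V=0.0000 continue  boundary S*=71.8300
step 2: (k=2,j=0): S=89.7890, K−S=26.3510, hold=29.0997 ⇒ V=29.0997 continue | (k=2,j=1): S=140.3000, K−S=0.0000, hold=6.9305 ⇒ V=6.9305 continue | (k=2,j=2): S=219.2260, K−S=0.0000, hold=0.0000 ⇒ V=0.0000 continue  boundary S*=-
step 1: (k=1,j=0): S=112.2381, K−S=3.9019, hold=18.1933 ⇒ V=18.1933 continue | (k=1,j=1): S=175.3779, K−S=0.0000, hold=3.5543 ⇒ V=3.5543 continue  boundary S*=-
step 0: (k=0,j=0): S=140.3000, K−S=0.0000, hold=11.0071 ⇒ V=11.0071 continue  boundary S*=-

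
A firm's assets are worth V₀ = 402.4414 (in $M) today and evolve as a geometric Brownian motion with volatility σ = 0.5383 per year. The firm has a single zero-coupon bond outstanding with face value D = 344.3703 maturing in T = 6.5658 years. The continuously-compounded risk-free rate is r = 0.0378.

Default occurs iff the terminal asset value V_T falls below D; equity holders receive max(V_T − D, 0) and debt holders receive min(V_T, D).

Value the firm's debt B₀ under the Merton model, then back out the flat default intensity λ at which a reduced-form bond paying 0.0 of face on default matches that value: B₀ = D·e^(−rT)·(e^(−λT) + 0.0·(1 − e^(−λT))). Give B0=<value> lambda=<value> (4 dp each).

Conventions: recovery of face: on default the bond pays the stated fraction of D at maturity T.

Work the structural quantities from V₀ = 402.4414 against face 344.3703:
d₁ = [ln(V₀/D) + (r + σ²/2)T] / (σ√T)
   = [ln(402.4414/344.3703) + (0.0378 + 0.5·0.5383²)·6.5658] / (0.5383·√6.5658)
   = [0.155832 + 1.199463] / 1.379330 = 0.982575
d₂ = d₁ − σ√T = 0.982575 − 1.379330 = -0.396755
N(d₁) = 0.837092,  N(d₂) = 0.345774,  e^(−rT) = 0.780214
E₀ = V₀·N(d₁) − D·e^(−rT)·N(d₂)
   = 402.4414·0.837092 − 344.3703·0.780214·0.345774 = 243.976919
B₀ = V₀ − E₀ = 402.4414 − 243.976919 = 158.464481
e^(−λT) = (B₀·e^(rT)/D − 0)/(1 − 0) = (158.4645·1.281700/344.3703 − 0)/1 = 0.58978354
λ = −ln(0.58978354)/6.5658 = 0.080417

B0=158.4645 lambda=0.0804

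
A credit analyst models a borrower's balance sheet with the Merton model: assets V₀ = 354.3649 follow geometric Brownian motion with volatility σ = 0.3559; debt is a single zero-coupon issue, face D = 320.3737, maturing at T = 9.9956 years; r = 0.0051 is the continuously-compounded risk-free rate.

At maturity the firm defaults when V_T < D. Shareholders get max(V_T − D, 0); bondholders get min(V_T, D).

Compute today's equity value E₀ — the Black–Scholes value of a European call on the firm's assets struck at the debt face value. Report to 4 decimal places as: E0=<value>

E0=166.5263

Work the structural quantities from V₀ = 354.3649 against face 320.3737:
d₁ = [ln(V₀/D) + (r + σ²/2)T] / (σ√T)
   = [ln(354.3649/320.3737) + (0.0051 + 0.5·0.3559²)·9.9956] / (0.3559·√9.9956)
   = [0.100839 + 0.684023] / 1.125207 = 0.697527
d₂ = d₁ − σ√T = 0.697527 − 1.125207 = -0.427680
N(d₁) = 0.757263,  N(d₂) = 0.334442,  e^(−rT) = 0.950300
E₀ = V₀·N(d₁) − D·e^(−rT)·N(d₂)
   = 354.3649·0.757263 − 320.3737·0.950300·0.334442 = 166.526334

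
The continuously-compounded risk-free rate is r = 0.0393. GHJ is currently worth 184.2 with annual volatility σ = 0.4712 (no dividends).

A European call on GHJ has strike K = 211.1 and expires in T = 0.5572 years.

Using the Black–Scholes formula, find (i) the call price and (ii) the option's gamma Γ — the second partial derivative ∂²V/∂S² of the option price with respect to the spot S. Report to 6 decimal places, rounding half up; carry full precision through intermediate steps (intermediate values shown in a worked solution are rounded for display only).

σ√T = 0.4712·√0.5572 = 0.351731
d₁ = (ln(S/K) + (r+σ²/2)T) / (σ√T) = (ln(184.2/211.1) + (0.0393+0.4712²/2)·0.5572) / 0.351731 = (-0.136310 + 0.083755) / 0.351731 = -0.149417
d₂ = d₁ − σ√T = -0.149417 − 0.351731 = -0.501148
e^{−rT} = 0.978340
N(d₁) = 0.440612,  N(d₂) = 0.308134
Call price V = S·N(d₁) − K·e^{−rT}·N(d₂) = 81.160815 − 63.638084 = 17.522732
φ(d₁) = (1/√(2π))·e^{−d₁²/2} = 0.394514
Γ = φ(d₁) / (S·σ·√T) = 0.006089

price = 17.522732
Γ = 0.006089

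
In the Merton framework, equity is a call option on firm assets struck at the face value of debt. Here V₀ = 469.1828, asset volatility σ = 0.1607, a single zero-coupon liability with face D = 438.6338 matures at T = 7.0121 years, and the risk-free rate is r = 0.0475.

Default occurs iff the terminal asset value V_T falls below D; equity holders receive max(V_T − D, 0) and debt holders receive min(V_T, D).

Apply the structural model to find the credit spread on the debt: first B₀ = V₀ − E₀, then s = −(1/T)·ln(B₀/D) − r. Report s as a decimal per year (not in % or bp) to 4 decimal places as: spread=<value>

spread=0.0070

Apply the equity-as-call identities (strike 438.6338, horizon 7.0121 years):
d₁ = [ln(V₀/D) + (r + σ²/2)T] / (σ√T)
   = [ln(469.1828/438.6338) + (0.0475 + 0.5·0.1607²)·7.0121] / (0.1607·√7.0121)
   = [0.067328 + 0.423617] / 0.425540 = 1.153698
d₂ = d₁ − σ√T = 1.153698 − 0.425540 = 0.728159
N(d₁) = 0.875688,  N(d₂) = 0.766742,  e^(−rT) = 0.716717
E₀ = V₀·N(d₁) − D·e^(−rT)·N(d₂)
   = 469.1828·0.875688 − 438.6338·0.716717·0.766742 = 169.812455
B₀ = V₀ − E₀ = 469.1828 − 169.812455 = 299.370345
spread = −(1/T)·ln(B₀/D) − r = −(1/7.0121)·ln(299.370345/438.6338) − 0.0475 = 0.00697490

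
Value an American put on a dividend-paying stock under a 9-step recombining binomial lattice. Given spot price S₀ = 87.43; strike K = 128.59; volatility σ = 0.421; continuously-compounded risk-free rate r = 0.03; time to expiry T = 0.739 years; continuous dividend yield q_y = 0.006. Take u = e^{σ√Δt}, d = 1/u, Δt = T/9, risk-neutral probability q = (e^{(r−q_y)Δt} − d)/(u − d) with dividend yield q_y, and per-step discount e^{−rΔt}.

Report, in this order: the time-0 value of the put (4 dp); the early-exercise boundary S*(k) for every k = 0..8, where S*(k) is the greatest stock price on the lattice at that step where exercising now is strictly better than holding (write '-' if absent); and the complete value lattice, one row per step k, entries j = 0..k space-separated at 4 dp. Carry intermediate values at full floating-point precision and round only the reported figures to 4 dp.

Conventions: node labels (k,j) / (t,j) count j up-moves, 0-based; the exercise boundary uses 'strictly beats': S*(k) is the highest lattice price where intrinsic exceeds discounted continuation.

price = 42.6156
boundary = - - 68.6872 77.4940 68.6872 77.4940 87.4300 98.6399 111.2872
tree:
42.6156
51.2176 33.4430
59.9028 41.9985 24.2738
67.7087 51.0960 32.2815 15.6553
74.6276 59.9028 41.4291 22.4597 8.3064
80.7601 67.7087 51.0960 31.0876 13.1548 3.0552
86.1958 74.6276 59.9028 41.1600 20.2499 5.4755 0.4283
91.0137 80.7601 67.7087 51.0960 29.9501 9.7626 0.8226 0.0000
95.2840 86.1958 74.6276 59.9028 41.1600 17.3028 1.5798 0.0000 0.0000
99.0691 91.0137 80.7601 67.7087 51.0960 29.9501 3.0340 0.0000 0.0000 0.0000

Δt=0.08211, u=1.12822, d=0.88636, q=0.47803, disc=e^(-rΔt)=0.99754
k=9 terminal: V=max(K-S,0) → 99.0691 91.0137 80.7601 67.7087 51.0960 29.9501 3.0340 0.0000 0.0000 0.0000
k=8: j=0 S=33.3060 intr=95.2840 cont=94.9841 V=95.2840[EX]; j=1 S=42.3942 intr=86.1958 cont=85.9003 V=86.1958[EX]; j=2 S=53.9624 intr=74.6276 cont=74.3378 V=74.6276[EX]; j=3 S=68.6872 intr=59.9028 cont=59.6202 V=59.9028[EX]; j=4 S=87.4300 intr=41.1600 cont=40.8867 V=41.1600[EX]; j=5 S=111.2872 intr=17.3028 cont=17.0413 V=17.3028[EX]; j=6 S=141.6543 intr=0.0000 cont=1.5798 V=1.5798[hold]; j=7 S=180.3077 intr=0.0000 cont=0.0000 V=0.0000[hold]; j=8 S=229.5085 intr=0.0000 cont=0.0000 V=0.0000[hold]  S*(8)=111.2872
k=7: j=0 S=37.5763 intr=91.0137 cont=90.7158 V=91.0137[EX]; j=1 S=47.8299 intr=80.7601 cont=80.4673 V=80.7601[EX]; j=2 S=60.8813 intr=67.7087 cont=67.4224 V=67.7087[EX]; j=3 S=77.4940 intr=51.0960 cont=50.8178 V=51.0960[EX]; j=4 S=98.6399 intr=29.9501 cont=29.6823 V=29.9501[EX]; j=5 S=125.5560 intr=3.0340 cont=9.7626 V=9.7626[hold]; j=6 S=159.8166 intr=0.0000 cont=0.8226 V=0.8226[hold]; j=7 S=203.4260 intr=0.0000 cont=0.0000 V=0.0000[hold]  S*(7)=98.6399
k=6: j=0 S=42.3942 intr=86.1958 cont=85.9003 V=86.1958[EX]; j=1 S=53.9624 intr=74.6276 cont=74.3378 V=74.6276[EX]; j=2 S=68.6872 intr=59.9028 cont=59.6202 V=59.9028[EX]; j=3 S=87.4300 intr=41.1600 cont=40.8867 V=41.1600[EX]; j=4 S=111.2872 intr=17.3028 cont=20.2499 V=20.2499[hold]; j=5 S=141.6543 intr=0.0000 cont=5.4755 V=5.4755[hold]; j=6 S=180.3077 intr=0.0000 cont=0.4283 V=0.4283[hold]  S*(6)=87.4300
k=5: j=0 S=47.8299 intr=80.7601 cont=80.4673 V=80.7601[EX]; j=1 S=60.8813 intr=67.7087 cont=67.4224 V=67.7087[EX]; j=2 S=77.4940 intr=51.0960 cont=50.8178 V=51.0960[EX]; j=3 S=98.6399 intr=29.9501 cont=31.0876 V=31.0876[hold]; j=4 S=125.5560 intr=3.0340 cont=13.1548 V=13.1548[hold]; j=5 S=159.8166 intr=0.0000 cont=3.0552 V=3.0552[hold]  S*(5)=77.4940
k=4: j=0 S=53.9624 intr=74.6276 cont=74.3378 V=74.6276[EX]; j=1 S=68.6872 intr=59.9028 cont=59.6202 V=59.9028[EX]; j=2 S=87.4300 intr=41.1600 cont=41.4291 V=41.4291[hold]; j=3 S=111.2872 intr=17.3028 cont=22.4597 V=22.4597[hold]; j=4 S=141.6543 intr=0.0000 cont=8.3064 V=8.3064[hold]  S*(4)=68.6872
k=3: j=0 S=60.8813 intr=67.7087 cont=67.4224 V=67.7087[EX]; j=1 S=77.4940 intr=51.0960 cont=50.9461 V=51.0960[EX]; j=2 S=98.6399 intr=29.9501 cont=32.2815 V=32.2815[hold]; j=3 S=125.5560 intr=3.0340 cont=15.6553 V=15.6553[hold]  S*(3)=77.4940
k=2: j=0 S=68.6872 intr=59.9028 cont=59.6202 V=59.9028[EX]; j=1 S=87.4300 intr=41.1600 cont=41.9985 V=41.9985[hold]; j=2 S=111.2872 intr=17.3028 cont=24.2738 V=24.2738[hold]  S*(2)=68.6872
k=1: j=0 S=77.4940 intr=51.0960 cont=51.2176 V=51.2176[hold]; j=1 S=98.6399 intr=29.9501 cont=33.4430 V=33.4430[hold]  S*(1)=-
k=0: j=0 S=87.4300 intr=41.1600 cont=42.6156 V=42.6156[hold]  S*(0)=-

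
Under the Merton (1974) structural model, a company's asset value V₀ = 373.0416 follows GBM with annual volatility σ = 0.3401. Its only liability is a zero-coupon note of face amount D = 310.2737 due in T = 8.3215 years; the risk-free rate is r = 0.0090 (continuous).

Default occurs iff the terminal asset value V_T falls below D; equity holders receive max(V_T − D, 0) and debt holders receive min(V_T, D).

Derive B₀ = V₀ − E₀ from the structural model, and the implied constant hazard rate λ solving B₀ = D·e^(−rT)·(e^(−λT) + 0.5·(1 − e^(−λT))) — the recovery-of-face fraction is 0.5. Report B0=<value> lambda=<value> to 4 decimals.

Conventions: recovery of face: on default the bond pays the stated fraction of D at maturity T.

Work the structural quantities from V₀ = 373.0416 against face 310.2737:
d₁ = [ln(V₀/D) + (r + σ²/2)T] / (σ√T)
   = [ln(373.0416/310.2737) + (0.0090 + 0.5·0.3401²)·8.3215] / (0.3401·√8.3215)
   = [0.184235 + 0.556159] / 0.981087 = 0.754667
d₂ = d₁ − σ√T = 0.754667 − 0.981087 = -0.226419
N(d₁) = 0.774776,  N(d₂) = 0.410438,  e^(−rT) = 0.927842
E₀ = V₀·N(d₁) − D·e^(−rT)·N(d₂)
   = 373.0416·0.774776 − 310.2737·0.927842·0.410438 = 170.864714
B₀ = V₀ − E₀ = 373.0416 − 170.864714 = 202.176886
e^(−λT) = (B₀·e^(rT)/D − 0.5)/(1 − 0.5) = (202.1769·1.077769/310.2737 − 0.5)/0.5 = 0.40456680
λ = −ln(0.40456680)/8.3215 = 0.108747

B0=202.1769 lambda=0.1087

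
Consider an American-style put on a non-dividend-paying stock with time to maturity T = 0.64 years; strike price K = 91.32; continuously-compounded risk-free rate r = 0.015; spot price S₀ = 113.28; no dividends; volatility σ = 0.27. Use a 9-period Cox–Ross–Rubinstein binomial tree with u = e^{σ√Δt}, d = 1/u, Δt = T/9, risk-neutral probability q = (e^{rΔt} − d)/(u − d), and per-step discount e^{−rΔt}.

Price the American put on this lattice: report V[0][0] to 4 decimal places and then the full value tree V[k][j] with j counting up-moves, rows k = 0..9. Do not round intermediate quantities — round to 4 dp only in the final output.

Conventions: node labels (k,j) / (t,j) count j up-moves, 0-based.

price = 1.5172
tree:
1.5172
2.4473 0.5502
3.8697 0.9688 0.1148
5.9725 1.6843 0.2244 0.0008
8.9472 2.8821 0.4384 0.0016 0.0000
12.9126 4.8297 0.8565 0.0031 0.0000 0.0000
17.7776 7.8653 1.6733 0.0061 0.0000 0.0000 0.0000
22.8865 12.2872 3.2692 0.0120 0.0000 0.0000 0.0000 0.0000
27.6405 17.7776 6.3870 0.0236 0.0000 0.0000 0.0000 0.0000 0.0000
32.0643 22.8865 12.2872 0.0463 0.0000 0.0000 0.0000 0.0000 0.0000 0.0000

Δt=0.07111  u=1.07466  d=0.93053  q=0.48941  discount=0.99893
step 9 (expiry): payoffs max(K−S,0) = 32.0643 22.8865 12.2872 0.0463 0.0000 0.0000 0.0000 0.0000 0.0000 0.0000
k=8: (k=8,j=0): S=63.6795, K−S=27.6405, hold=27.5431 ⇒ V=27.6405 exercise | (k=8,j=1): S=73.5424, K−S=17.7776, hold=17.6802 ⇒ V=17.7776 exercise | (k=8,j=2): S=84.9330, K−S=6.3870, hold=6.2897 ⇒ V=6.3870 exercise | (k=8,j=3): S=98.0878, K−S=0.0000, hold=0.0236 ⇒ V=0.0236 continue | (k=8,j=4): S=113.2800, K−S=0.0000, hold=0.0000 ⇒ V=0.0000 continue | (k=8,j=5): S=130.8253, K−S=0.0000, hold=0.0000 ⇒ V=0.0000 continue | (k=8,j=6): S=151.0880, K−S=0.0000, hold=0.0000 ⇒ V=0.0000 continue | (k=8,j=7): S=174.4892, K−S=0.0000, hold=0.0000 ⇒ V=0.0000 continue | (k=8,j=8): S=201.5148, K−S=0.0000, hold=0.0000 ⇒ V=0.0000 continue
k=7: (k=7,j=0): S=68.4335, K−S=22.8865, hold=22.7891 ⇒ V=22.8865 exercise | (k=7,j=1): S=79.0328, K−S=12.2872, hold=12.1899 ⇒ V=12.2872 exercise | (k=7,j=2): S=91.2737, K−S=0.0463, hold=3.2692 ⇒ V=3.2692 continue | (k=7,j=3): S=105.4105, K−S=0.0000, hold=0.0120 ⇒ V=0.0120 continue | (k=7,j=4): S=121.7370, K−S=0.0000, hold=0.0000 ⇒ V=0.0000 continue | (k=7,j=5): S=140.5921, K−S=0.0000, hold=0.0000 ⇒ V=0.0000 continue | (k=7,j=6): S=162.3676, K−S=0.0000, hold=0.0000 ⇒ V=0.0000 continue | (k=7,j=7): S=187.5157, K−S=0.0000, hold=0.0000 ⇒ V=0.0000 continue
k=6: (k=6,j=0): S=73.5424, K−S=17.7776, hold=17.6802 ⇒ V=17.7776 exercise | (k=6,j=1): S=84.9330, K−S=6.3870, hold=7.8653 ⇒ V=7.8653 continue | (k=6,j=2): S=98.0878, K−S=0.0000, hold=1.6733 ⇒ V=1.6733 continue | (k=6,j=3): S=113.2800, K−S=0.0000, hold=0.0061 ⇒ V=0.0061 continue | (k=6,j=4): S=130.8253, K−S=0.0000, hold=0.0000 ⇒ V=0.0000 continue | (k=6,j=5): S=151.0880, K−S=0.0000, hold=0.0000 ⇒ V=0.0000 continue | (k=6,j=6): S=174.4892, K−S=0.0000, hold=0.0000 ⇒ V=0.0000 continue
k=5: (k=5,j=0): S=79.0328, K−S=12.2872, hold=12.9126 ⇒ V=12.9126 continue | (k=5,j=1): S=91.2737, K−S=0.0463, hold=4.8297 ⇒ V=4.8297 continue | (k=5,j=2): S=105.4105, K−S=0.0000, hold=0.8565 ⇒ V=0.8565 continue | (k=5,j=3): S=121.7370, K−S=0.0000, hold=0.0031 ⇒ V=0.0031 continue | (k=5,j=4): S=140.5921, K−S=0.0000, hold=0.0000 ⇒ V=0.0000 continue | (k=5,j=5): S=162.3676, K−S=0.0000, hold=0.0000 ⇒ V=0.0000 continue
k=4: (k=4,j=0): S=84.9330, K−S=6.3870, hold=8.9472 ⇒ V=8.9472 continue | (k=4,j=1): S=98.0878, K−S=0.0000, hold=2.8821 ⇒ V=2.8821 continue | (k=4,j=2): S=113.2800, K−S=0.0000, hold=0.4384 ⇒ V=0.4384 continue | (k=4,j=3): S=130.8253, K−S=0.0000, hold=0.0016 ⇒ V=0.0016 continue | (k=4,j=4): S=151.0880, K−S=0.0000, hold=0.0000 ⇒ V=0.0000 continue
k=3: (k=3,j=0): S=91.2737, K−S=0.0463, hold=5.9725 ⇒ V=5.9725 continue | (k=3,j=1): S=105.4105, K−S=0.0000, hold=1.6843 ⇒ V=1.6843 continue | (k=3,j=2): S=121.7370, K−S=0.0000, hold=0.2244 ⇒ V=0.2244 continue | (k=3,j=3): S=140.5921, K−S=0.0000, hold=0.0008 ⇒ V=0.0008 continue
k=2: (k=2,j=0): S=98.0878, K−S=0.0000, hold=3.8697 ⇒ V=3.8697 continue | (k=2,j=1): S=113.2800, K−S=0.0000, hold=0.9688 ⇒ V=0.9688 continue | (k=2,j=2): S=130.8253, K−S=0.0000, hold=0.1148 ⇒ V=0.1148 continue
k=1: (k=1,j=0): S=105.4105, K−S=0.0000, hold=2.4473 ⇒ V=2.4473 continue | (k=1,j=1): S=121.7370, K−S=0.0000, hold=0.5502 ⇒ V=0.5502 continue
k=0: (k=0,j=0): S=113.2800, K−S=0.0000, hold=1.5172 ⇒ V=1.5172 continue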